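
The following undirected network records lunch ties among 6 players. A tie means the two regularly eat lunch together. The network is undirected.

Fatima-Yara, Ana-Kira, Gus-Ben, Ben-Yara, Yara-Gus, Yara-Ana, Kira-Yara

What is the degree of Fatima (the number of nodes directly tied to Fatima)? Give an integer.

1

Fatima is directly tied to Yara. That is 1 neighbor, so the degree of Fatima is 1.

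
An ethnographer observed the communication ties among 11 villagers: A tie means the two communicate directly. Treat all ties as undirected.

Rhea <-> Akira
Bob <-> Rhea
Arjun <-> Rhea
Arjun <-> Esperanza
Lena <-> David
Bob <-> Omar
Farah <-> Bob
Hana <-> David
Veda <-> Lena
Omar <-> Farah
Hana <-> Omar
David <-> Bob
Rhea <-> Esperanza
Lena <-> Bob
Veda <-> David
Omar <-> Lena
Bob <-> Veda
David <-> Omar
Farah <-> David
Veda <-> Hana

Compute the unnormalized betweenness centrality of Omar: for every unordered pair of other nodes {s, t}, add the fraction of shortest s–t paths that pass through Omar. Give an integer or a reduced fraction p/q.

Pairs whose geodesics pass through Omar — Rhea–Hana: 1/3; Esperanza–Hana: 1/3; Arjun–Hana: 1/3; Akira–Hana: 1/3; Hana–Bob: 1/3; Hana–Farah: 1/2; Hana–Lena: 1/3; Farah–Lena: 1/3.
All other pairs contribute 0.
Summing the contributions gives betweenness(Omar) = 17/6.

17/6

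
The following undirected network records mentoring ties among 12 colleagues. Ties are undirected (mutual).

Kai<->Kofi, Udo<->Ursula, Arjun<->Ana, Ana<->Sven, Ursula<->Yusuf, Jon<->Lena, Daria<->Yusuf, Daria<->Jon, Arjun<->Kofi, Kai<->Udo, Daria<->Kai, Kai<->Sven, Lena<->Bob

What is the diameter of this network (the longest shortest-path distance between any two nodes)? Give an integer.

6

Eccentricity of each node (its greatest distance to any other): Ana:6, Arjun:6, Bob:6, Daria:3, Jon:4, Kai:4, Kofi:5, Lena:5, Sven:5, Udo:5, Ursula:5, Yusuf:4.
The maximum eccentricity is 6, realized for instance by the pair Ana–Bob via Ana – Sven – Kai – Daria – Jon – Lena – Bob. So the diameter is 6.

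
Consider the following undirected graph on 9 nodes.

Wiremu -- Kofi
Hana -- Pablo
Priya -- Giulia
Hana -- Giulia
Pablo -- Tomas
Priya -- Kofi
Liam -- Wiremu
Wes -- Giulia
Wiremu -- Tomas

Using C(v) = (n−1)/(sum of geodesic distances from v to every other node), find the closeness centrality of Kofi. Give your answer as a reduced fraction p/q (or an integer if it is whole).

Distances from Kofi: Giulia:2, Hana:3, Liam:2, Pablo:3, Priya:1, Tomas:2, Wes:3, Wiremu:1. Sum = 17.
n = 9, so closeness = 8/17.

8/17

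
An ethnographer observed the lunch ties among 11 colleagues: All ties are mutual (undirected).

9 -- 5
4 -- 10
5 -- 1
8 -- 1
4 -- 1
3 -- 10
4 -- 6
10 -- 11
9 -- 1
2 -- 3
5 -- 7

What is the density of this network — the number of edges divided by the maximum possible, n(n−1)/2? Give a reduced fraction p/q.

1/5

There are 11 edges and 11 nodes, so the maximum possible is C(11,2) = 55.
Density = 11/55 = 1/5.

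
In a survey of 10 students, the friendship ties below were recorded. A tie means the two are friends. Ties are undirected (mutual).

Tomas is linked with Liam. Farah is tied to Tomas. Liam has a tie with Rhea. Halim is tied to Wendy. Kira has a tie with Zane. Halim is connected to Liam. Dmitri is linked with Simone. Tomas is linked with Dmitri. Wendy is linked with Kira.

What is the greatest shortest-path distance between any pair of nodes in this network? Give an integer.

7

Eccentricity of each node (its greatest distance to any other): Dmitri:6, Farah:6, Halim:4, Kira:6, Liam:4, Rhea:5, Simone:7, Tomas:5, Wendy:5, Zane:7.
The maximum eccentricity is 7, realized for instance by the pair Simone–Zane via Simone – Dmitri – Tomas – Liam – Halim – Wendy – Kira – Zane. So the diameter is 7.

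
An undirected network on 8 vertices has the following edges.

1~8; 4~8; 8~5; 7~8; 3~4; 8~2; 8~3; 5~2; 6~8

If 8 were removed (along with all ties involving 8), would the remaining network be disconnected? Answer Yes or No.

Removing 8 leaves {3 and 4} with no path to {2 and 5}, so the network splits into 5 components. 8 is a cut vertex.

Yes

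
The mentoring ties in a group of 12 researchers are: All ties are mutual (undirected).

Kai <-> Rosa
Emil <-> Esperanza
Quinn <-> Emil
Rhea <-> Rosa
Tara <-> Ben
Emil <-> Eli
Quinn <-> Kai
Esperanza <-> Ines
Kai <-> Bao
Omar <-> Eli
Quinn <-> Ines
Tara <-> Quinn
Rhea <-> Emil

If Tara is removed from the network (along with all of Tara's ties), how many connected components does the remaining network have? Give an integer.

2

Without Tara, the remaining ties split the others into: {Bao, Eli, Emil, Esperanza, Ines, Kai, Omar, Quinn, Rhea, Rosa}; {Ben}.
That's 2 separate components.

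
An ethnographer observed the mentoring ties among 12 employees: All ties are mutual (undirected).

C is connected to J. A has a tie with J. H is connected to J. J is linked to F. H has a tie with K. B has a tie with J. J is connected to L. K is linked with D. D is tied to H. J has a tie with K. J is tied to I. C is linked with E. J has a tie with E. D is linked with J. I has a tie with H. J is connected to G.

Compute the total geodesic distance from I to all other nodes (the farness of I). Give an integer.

20

Distances from I: A:2, B:2, C:2, D:2, E:2, F:2, G:2, H:1, J:1, K:2, L:2.
Sum = 2 + 2 + 2 + 2 + 2 + 2 + 2 + 1 + 1 + 2 + 2 = 20.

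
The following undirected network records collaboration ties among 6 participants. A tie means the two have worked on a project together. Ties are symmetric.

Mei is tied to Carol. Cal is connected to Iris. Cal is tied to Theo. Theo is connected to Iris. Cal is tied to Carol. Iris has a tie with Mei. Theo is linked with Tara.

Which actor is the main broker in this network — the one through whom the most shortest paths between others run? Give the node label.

Unnormalized betweenness of each node: Cal:5/2, Carol:1/2, Iris:5/2, Mei:1/2, Tara:0, Theo:4.
Theo has the largest value, 4, making it the main broker — the node through which the most shortest paths run.

Theo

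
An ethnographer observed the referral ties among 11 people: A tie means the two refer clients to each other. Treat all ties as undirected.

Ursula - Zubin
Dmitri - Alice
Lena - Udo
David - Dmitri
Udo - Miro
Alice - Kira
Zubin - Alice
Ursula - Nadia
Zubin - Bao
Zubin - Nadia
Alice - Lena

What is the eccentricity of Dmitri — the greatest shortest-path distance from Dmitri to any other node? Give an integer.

4

Distances from Dmitri: Alice:1, Bao:3, David:1, Kira:2, Lena:2, Miro:4, Nadia:3, Udo:3, Ursula:3, Zubin:2.
The largest is 4 (to Miro), so the eccentricity of Dmitri is 4.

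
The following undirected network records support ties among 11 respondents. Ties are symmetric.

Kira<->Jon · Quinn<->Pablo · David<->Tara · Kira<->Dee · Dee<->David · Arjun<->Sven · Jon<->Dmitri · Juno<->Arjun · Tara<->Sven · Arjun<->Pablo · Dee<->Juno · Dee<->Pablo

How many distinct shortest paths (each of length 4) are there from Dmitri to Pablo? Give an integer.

1

The shortest distance is 4, and the only length-4 path is Dmitri–Jon–Kira–Dee–Pablo. So there is exactly 1 shortest path.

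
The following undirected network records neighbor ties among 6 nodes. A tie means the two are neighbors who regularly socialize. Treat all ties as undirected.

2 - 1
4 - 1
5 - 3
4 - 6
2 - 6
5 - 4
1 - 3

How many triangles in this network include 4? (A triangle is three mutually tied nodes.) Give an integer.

0

4's neighbors are 1, 5, and 6, but none of them are tied to each other, so no triangle contains 4.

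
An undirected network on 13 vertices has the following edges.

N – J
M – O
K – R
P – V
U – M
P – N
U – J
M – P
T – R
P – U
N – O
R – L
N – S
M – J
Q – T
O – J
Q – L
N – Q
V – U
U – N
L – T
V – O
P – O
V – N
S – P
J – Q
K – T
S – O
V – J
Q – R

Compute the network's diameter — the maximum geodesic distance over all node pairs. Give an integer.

Eccentricity of each node (its greatest distance to any other): J:3, K:4, L:3, M:4, N:3, O:4, P:4, Q:2, R:3, S:4, T:3, U:4, V:4.
The maximum eccentricity is 4, realized for instance by the pair K–O via K – T – Q – N – O. So the diameter is 4.

4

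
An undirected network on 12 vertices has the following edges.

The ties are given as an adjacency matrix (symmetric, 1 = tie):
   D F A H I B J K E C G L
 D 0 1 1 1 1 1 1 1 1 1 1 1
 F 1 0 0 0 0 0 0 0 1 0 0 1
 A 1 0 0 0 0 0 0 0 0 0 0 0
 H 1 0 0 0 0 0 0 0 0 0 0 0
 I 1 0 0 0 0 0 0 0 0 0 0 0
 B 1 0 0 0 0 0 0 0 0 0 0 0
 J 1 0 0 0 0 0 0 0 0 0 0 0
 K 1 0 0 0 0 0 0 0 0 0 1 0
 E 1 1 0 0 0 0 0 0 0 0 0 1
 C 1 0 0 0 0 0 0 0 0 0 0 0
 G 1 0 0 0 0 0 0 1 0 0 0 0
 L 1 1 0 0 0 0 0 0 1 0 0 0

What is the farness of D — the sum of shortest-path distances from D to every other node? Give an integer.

Distances from D: A:1, B:1, C:1, E:1, F:1, G:1, H:1, I:1, J:1, K:1, L:1.
Sum = 1 + 1 + 1 + 1 + 1 + 1 + 1 + 1 + 1 + 1 + 1 = 11.

11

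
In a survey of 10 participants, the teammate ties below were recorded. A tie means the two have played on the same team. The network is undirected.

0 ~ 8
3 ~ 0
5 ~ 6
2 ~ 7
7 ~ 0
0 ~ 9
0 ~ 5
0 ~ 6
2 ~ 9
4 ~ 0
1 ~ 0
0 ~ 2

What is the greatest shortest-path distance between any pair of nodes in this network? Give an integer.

Eccentricity of each node (its greatest distance to any other): 0:1, 1:2, 2:2, 3:2, 4:2, 5:2, 6:2, 7:2, 8:2, 9:2.
The maximum eccentricity is 2, realized for instance by the pair 8–6 via 8 – 0 – 6. So the diameter is 2.

2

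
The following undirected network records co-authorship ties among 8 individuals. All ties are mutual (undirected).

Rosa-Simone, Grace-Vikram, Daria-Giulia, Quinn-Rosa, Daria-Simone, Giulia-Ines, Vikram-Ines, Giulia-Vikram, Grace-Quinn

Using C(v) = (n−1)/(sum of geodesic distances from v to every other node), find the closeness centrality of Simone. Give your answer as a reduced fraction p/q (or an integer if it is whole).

Distances from Simone: Daria:1, Giulia:2, Grace:3, Ines:3, Quinn:2, Rosa:1, Vikram:3. Sum = 15.
n = 8, so closeness = 7/15.

7/15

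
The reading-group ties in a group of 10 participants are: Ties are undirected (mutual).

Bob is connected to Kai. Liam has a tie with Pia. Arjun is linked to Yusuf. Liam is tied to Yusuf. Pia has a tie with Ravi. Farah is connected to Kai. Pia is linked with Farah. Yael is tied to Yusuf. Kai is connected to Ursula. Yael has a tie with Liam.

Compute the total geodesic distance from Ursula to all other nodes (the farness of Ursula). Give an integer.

Distances from Ursula: Arjun:6, Bob:2, Farah:2, Kai:1, Liam:4, Pia:3, Ravi:4, Yael:5, Yusuf:5.
Sum = 6 + 2 + 2 + 1 + 4 + 3 + 4 + 5 + 5 = 32.

32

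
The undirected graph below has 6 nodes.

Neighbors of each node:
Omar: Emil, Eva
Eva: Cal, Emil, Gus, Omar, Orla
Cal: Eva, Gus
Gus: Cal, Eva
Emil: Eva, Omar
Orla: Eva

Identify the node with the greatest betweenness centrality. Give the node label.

Eva

Unnormalized betweenness of each node: Cal:0, Emil:0, Eva:8, Gus:0, Omar:0, Orla:0.
Eva has the largest value, 8, making it the main broker — the node through which the most shortest paths run.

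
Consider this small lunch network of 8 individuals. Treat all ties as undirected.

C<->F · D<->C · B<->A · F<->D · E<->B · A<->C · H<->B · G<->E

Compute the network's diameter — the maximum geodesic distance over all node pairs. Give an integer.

5

Eccentricity of each node (its greatest distance to any other): A:3, B:3, C:4, D:5, E:4, F:5, G:5, H:4.
The maximum eccentricity is 5, realized for instance by the pair G–F via G – E – B – A – C – F. So the diameter is 5.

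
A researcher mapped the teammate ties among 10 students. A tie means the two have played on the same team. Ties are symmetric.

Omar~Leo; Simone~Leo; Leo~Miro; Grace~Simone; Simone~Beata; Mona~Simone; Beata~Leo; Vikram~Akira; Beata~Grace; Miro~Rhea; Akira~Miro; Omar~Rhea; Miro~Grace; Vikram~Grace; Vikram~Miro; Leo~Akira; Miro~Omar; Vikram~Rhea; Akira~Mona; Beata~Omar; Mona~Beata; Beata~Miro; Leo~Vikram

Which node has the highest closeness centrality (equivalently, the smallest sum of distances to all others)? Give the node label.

Miro

Farness (sum of distances to all others) for each node — Akira:14, Beata:12, Grace:14, Leo:12, Miro:11, Mona:16, Omar:14, Rhea:17, Simone:15, Vikram:13.
The smallest farness is 11, for Miro, so Miro has the highest closeness.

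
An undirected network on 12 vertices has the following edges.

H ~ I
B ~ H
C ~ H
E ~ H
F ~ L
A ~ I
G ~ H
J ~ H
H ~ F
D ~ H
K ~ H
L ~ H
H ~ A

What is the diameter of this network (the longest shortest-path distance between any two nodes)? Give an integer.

2

Eccentricity of each node (its greatest distance to any other): A:2, B:2, C:2, D:2, E:2, F:2, G:2, H:1, I:2, J:2, K:2, L:2.
The maximum eccentricity is 2, realized for instance by the pair D–J via D – H – J. So the diameter is 2.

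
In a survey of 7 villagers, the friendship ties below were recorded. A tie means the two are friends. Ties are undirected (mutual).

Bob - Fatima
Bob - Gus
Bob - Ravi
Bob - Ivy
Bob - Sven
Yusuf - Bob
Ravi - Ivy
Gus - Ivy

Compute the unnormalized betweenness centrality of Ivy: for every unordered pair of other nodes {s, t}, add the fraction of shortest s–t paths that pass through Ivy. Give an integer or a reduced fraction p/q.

Pairs whose geodesics pass through Ivy — Ravi–Gus: 1/2.
All other pairs contribute 0.
Summing the contributions gives betweenness(Ivy) = 1/2.

1/2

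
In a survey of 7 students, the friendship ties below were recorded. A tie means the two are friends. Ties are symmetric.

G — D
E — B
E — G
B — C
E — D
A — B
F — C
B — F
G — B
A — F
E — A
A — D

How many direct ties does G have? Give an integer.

3

G is directly tied to B, D, and E. That is 3 neighbors, so the degree of G is 3.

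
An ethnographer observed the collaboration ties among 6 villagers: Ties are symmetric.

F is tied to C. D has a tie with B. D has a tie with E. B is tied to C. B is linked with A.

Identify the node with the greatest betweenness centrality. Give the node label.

Unnormalized betweenness of each node: A:0, B:8, C:4, D:4, E:0, F:0.
B has the largest value, 8, making it the main broker — the node through which the most shortest paths run.

B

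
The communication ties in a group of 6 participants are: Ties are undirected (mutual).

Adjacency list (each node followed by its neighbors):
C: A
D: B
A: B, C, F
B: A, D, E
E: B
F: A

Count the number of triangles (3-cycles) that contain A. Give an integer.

A's neighbors are B, C, and F, but none of them are tied to each other, so no triangle contains A.

0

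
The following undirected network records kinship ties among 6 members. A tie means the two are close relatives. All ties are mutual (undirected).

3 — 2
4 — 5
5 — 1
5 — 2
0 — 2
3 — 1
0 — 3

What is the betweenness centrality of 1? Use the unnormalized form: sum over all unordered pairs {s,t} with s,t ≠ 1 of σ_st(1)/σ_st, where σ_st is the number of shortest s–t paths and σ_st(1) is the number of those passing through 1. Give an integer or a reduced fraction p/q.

Pairs whose geodesics pass through 1 — 3–5: 1/2; 3–4: 1/2.
All other pairs contribute 0.
Summing the contributions gives betweenness(1) = 1.

1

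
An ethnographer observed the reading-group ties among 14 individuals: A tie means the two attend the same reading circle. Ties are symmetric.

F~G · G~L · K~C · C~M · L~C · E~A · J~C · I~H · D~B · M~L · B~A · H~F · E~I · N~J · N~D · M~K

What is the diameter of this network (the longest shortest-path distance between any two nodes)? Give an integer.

7

Eccentricity of each node (its greatest distance to any other): A:6, B:6, C:6, D:6, E:7, F:6, G:6, H:6, I:6, J:6, K:7, L:6, M:6, N:6.
The maximum eccentricity is 7, realized for instance by the pair K–E via K – C – L – G – F – H – I – E. So the diameter is 7.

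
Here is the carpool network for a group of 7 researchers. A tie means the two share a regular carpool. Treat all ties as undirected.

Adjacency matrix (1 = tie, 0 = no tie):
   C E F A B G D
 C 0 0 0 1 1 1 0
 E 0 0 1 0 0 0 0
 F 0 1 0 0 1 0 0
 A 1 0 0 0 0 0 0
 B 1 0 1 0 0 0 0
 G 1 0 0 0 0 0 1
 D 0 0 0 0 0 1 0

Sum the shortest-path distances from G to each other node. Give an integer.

13

Distances from G: A:2, B:2, C:1, D:1, E:4, F:3.
Sum = 2 + 2 + 1 + 1 + 4 + 3 = 13.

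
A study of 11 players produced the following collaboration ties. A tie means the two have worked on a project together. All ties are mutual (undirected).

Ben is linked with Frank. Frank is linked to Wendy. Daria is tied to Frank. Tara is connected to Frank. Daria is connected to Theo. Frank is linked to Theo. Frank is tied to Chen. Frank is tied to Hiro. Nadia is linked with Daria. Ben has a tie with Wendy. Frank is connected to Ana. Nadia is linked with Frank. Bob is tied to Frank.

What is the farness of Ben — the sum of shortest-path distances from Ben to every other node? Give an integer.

Distances from Ben: Ana:2, Bob:2, Chen:2, Daria:2, Frank:1, Hiro:2, Nadia:2, Tara:2, Theo:2, Wendy:1.
Sum = 2 + 2 + 2 + 2 + 1 + 2 + 2 + 2 + 2 + 1 = 18.

18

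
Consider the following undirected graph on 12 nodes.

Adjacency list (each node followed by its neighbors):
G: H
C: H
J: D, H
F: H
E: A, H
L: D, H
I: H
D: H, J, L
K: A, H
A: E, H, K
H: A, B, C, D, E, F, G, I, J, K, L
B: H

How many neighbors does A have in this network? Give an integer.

A is directly tied to E, H, and K. That is 3 neighbors, so the degree of A is 3.

3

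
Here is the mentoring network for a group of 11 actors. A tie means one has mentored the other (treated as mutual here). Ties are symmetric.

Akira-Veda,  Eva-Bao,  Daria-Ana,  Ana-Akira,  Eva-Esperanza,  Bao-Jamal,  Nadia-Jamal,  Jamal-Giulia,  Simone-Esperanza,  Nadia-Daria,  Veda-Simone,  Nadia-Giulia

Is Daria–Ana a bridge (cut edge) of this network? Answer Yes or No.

Even without that edge, Daria still reaches Ana via Daria – Nadia – Jamal – Bao – Eva – Esperanza – Simone – Veda – Akira – Ana, so the network stays connected. Not a bridge.

No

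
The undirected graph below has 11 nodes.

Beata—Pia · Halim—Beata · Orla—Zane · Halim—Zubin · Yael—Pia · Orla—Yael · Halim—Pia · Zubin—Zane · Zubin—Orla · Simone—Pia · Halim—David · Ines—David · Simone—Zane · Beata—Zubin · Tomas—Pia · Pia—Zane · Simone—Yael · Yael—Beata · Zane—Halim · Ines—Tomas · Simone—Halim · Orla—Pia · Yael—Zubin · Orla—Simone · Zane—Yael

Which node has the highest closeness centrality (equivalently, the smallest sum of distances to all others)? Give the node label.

Farness (sum of distances to all others) for each node — Beata:17, David:20, Halim:14, Ines:24, Orla:17, Pia:13, Simone:16, Tomas:19, Yael:16, Zane:15, Zubin:17.
The smallest farness is 13, for Pia, so Pia has the highest closeness.

Pia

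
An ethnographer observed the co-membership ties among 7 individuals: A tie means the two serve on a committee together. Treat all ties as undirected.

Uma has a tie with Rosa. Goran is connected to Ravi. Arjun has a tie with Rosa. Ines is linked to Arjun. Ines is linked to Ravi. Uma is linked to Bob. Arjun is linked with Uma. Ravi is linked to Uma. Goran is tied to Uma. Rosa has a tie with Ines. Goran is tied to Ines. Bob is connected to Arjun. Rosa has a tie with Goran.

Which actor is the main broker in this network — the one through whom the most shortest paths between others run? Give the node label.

Uma

Unnormalized betweenness of each node: Arjun:7/4, Bob:0, Goran:7/12, Ines:7/6, Ravi:1/4, Rosa:7/12, Uma:11/3.
Uma has the largest value, 11/3, making it the main broker — the node through which the most shortest paths run.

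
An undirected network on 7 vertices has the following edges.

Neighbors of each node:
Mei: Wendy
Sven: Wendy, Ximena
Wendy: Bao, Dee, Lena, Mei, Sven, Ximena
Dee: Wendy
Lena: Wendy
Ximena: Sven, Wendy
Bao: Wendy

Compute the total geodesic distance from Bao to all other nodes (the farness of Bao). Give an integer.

11

Distances from Bao: Dee:2, Lena:2, Mei:2, Sven:2, Wendy:1, Ximena:2.
Sum = 2 + 2 + 2 + 2 + 1 + 2 = 11.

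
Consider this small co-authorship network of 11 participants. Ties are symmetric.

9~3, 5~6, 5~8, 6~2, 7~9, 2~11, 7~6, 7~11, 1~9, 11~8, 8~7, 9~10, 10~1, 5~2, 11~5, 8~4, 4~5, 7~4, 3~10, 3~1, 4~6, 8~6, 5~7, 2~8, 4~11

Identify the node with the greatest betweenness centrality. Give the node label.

7

Unnormalized betweenness of each node: 1:0, 2:1/5, 3:0, 4:1/5, 5:17/10, 6:3/2, 7:121/5, 8:17/10, 9:21, 10:0, 11:3/2.
7 has the largest value, 121/5, making it the main broker — the node through which the most shortest paths run.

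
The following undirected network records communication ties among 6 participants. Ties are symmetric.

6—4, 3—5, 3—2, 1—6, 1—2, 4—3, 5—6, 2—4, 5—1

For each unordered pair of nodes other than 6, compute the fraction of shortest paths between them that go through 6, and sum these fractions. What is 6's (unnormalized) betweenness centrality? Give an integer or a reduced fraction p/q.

Pairs whose geodesics pass through 6 — 1–4: 1/2; 5–4: 1/2.
All other pairs contribute 0.
Summing the contributions gives betweenness(6) = 1.

1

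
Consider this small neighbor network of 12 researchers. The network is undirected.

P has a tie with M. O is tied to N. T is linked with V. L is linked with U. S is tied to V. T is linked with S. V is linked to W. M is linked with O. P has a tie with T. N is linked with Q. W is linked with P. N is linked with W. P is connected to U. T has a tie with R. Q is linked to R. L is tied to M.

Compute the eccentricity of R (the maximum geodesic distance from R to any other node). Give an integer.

Distances from R: L:4, M:3, N:2, O:3, P:2, Q:1, S:2, T:1, U:3, V:2, W:3.
The largest is 4 (to L), so the eccentricity of R is 4.

4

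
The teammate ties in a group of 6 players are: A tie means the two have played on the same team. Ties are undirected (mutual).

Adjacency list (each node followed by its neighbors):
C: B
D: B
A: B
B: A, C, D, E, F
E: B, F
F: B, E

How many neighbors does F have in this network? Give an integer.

2

F is directly tied to B and E. That is 2 neighbors, so the degree of F is 2.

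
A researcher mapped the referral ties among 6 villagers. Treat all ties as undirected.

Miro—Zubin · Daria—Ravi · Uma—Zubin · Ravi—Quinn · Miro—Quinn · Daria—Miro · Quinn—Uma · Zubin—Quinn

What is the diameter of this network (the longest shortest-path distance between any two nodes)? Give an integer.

Eccentricity of each node (its greatest distance to any other): Daria:3, Miro:2, Quinn:2, Ravi:2, Uma:3, Zubin:2.
The maximum eccentricity is 3, realized for instance by the pair Daria–Uma via Daria – Ravi – Quinn – Uma. So the diameter is 3.

3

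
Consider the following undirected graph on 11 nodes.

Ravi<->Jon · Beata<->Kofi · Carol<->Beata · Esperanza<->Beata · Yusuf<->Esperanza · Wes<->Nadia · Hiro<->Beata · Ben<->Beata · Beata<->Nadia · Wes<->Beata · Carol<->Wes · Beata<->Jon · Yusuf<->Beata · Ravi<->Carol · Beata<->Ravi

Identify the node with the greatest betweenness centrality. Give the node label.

Unnormalized betweenness of each node: Beata:77/2, Ben:0, Carol:1/2, Esperanza:0, Hiro:0, Jon:0, Kofi:0, Nadia:0, Ravi:1/2, Wes:1/2, Yusuf:0.
Beata has the largest value, 77/2, making it the main broker — the node through which the most shortest paths run.

Beata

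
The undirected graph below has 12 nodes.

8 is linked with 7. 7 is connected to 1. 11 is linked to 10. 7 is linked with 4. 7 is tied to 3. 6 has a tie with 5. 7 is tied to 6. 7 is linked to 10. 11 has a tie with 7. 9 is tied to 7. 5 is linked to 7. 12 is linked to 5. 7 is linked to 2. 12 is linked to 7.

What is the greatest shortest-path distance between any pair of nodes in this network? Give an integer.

2

Eccentricity of each node (its greatest distance to any other): 1:2, 2:2, 3:2, 4:2, 5:2, 6:2, 7:1, 8:2, 9:2, 10:2, 11:2, 12:2.
The maximum eccentricity is 2, realized for instance by the pair 9–1 via 9 – 7 – 1. So the diameter is 2.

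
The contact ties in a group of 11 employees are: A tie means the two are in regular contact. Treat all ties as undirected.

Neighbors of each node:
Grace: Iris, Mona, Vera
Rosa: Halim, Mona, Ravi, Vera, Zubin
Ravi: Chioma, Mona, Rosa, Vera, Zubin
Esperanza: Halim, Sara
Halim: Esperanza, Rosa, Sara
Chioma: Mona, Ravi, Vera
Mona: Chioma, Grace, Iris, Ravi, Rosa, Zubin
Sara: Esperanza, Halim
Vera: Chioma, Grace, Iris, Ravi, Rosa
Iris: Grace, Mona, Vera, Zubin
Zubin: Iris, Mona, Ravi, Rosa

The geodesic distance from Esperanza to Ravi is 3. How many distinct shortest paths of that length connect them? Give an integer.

The shortest distance is 3, and the only length-3 path is Esperanza–Halim–Rosa–Ravi. So there is exactly 1 shortest path.

1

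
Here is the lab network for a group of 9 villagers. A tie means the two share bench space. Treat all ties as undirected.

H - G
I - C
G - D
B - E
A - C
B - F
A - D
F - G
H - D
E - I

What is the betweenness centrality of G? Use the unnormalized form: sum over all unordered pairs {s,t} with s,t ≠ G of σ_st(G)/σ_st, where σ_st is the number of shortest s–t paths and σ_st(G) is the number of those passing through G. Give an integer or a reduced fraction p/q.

Pairs whose geodesics pass through G — F–C: 1/2; F–A: 1; F–D: 1; F–H: 1; B–A: 1/2; B–D: 1; B–H: 1; E–D: 1/2; E–H: 1.
All other pairs contribute 0.
Summing the contributions gives betweenness(G) = 15/2.

15/2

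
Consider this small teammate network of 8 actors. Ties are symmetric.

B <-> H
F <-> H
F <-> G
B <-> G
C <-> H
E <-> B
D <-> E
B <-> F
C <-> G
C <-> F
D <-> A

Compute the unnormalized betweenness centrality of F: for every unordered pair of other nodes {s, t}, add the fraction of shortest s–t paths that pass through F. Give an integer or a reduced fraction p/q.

5/3

Pairs whose geodesics pass through F — A–C: 1/3; D–C: 1/3; E–C: 1/3; H–G: 1/3; B–C: 1/3.
All other pairs contribute 0.
Summing the contributions gives betweenness(F) = 5/3.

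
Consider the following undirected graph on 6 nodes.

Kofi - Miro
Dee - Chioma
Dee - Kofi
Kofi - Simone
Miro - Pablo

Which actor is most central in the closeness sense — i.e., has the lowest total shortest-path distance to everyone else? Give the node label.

Farness (sum of distances to all others) for each node — Chioma:13, Dee:9, Kofi:7, Miro:9, Pablo:13, Simone:11.
The smallest farness is 7, for Kofi, so Kofi has the highest closeness.

Kofi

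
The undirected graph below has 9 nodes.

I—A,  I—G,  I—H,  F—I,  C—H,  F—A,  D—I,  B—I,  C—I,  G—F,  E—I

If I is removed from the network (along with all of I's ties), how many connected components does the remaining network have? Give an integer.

5

Without I, the remaining ties split the others into: {E}; {C, H}; {B}; {A, F, G}; {D}.
That's 5 separate components.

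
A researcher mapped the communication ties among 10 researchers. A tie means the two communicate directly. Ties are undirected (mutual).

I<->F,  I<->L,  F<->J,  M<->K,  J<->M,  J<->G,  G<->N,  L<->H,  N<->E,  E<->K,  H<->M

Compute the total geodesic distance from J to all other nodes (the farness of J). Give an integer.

Distances from J: E:3, F:1, G:1, H:2, I:2, K:2, L:3, M:1, N:2.
Sum = 3 + 1 + 1 + 2 + 2 + 2 + 3 + 1 + 2 = 17.

17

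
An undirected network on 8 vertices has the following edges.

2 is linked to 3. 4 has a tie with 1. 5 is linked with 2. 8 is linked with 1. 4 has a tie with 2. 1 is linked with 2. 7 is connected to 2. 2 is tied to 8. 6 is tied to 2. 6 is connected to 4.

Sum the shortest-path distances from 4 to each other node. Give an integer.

11

Distances from 4: 1:1, 2:1, 3:2, 5:2, 6:1, 7:2, 8:2.
Sum = 1 + 1 + 2 + 2 + 1 + 2 + 2 = 11.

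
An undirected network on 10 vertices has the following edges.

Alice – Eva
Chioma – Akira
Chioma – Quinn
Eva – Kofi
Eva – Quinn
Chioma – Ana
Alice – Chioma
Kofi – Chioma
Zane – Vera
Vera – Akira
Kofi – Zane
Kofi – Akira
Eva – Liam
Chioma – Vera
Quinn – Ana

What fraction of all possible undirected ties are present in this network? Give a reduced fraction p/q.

There are 15 edges and 10 nodes, so the maximum possible is C(10,2) = 45.
Density = 15/45 = 1/3.

1/3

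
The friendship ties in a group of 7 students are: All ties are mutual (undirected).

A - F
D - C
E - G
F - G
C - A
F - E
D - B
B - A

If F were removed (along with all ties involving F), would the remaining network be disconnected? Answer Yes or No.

Removing F leaves {E and G} with no path to {A, B, C, and D}, so the network splits into 2 components. F is a cut vertex.

Yes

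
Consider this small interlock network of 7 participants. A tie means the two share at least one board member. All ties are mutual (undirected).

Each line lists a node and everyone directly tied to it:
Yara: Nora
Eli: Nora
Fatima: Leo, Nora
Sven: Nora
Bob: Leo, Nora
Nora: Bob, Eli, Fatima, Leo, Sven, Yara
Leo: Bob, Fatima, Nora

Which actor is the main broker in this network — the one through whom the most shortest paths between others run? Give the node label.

Unnormalized betweenness of each node: Bob:0, Eli:0, Fatima:0, Leo:1/2, Nora:25/2, Sven:0, Yara:0.
Nora has the largest value, 25/2, making it the main broker — the node through which the most shortest paths run.

Nora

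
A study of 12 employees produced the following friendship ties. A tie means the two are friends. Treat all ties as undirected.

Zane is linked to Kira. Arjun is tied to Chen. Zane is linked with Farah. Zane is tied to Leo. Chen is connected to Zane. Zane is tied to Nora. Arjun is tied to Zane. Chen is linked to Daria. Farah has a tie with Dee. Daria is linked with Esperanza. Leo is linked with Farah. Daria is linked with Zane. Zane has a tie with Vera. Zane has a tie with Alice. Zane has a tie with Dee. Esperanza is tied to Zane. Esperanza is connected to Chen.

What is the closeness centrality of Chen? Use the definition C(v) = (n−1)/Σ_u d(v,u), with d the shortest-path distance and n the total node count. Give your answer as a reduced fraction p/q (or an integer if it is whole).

Distances from Chen: Alice:2, Arjun:1, Daria:1, Dee:2, Esperanza:1, Farah:2, Kira:2, Leo:2, Nora:2, Vera:2, Zane:1. Sum = 18.
n = 12, so closeness = 11/18.

11/18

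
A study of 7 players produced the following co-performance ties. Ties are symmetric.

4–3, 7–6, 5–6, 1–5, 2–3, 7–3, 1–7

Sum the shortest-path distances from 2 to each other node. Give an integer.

Distances from 2: 1:3, 3:1, 4:2, 5:4, 6:3, 7:2.
Sum = 3 + 1 + 2 + 4 + 3 + 2 = 15.

15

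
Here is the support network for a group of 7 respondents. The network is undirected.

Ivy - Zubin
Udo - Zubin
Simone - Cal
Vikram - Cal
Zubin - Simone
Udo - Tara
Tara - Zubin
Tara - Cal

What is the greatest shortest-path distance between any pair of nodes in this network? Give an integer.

4

Eccentricity of each node (its greatest distance to any other): Cal:3, Ivy:4, Simone:2, Tara:2, Udo:3, Vikram:4, Zubin:3.
The maximum eccentricity is 4, realized for instance by the pair Ivy–Vikram via Ivy – Zubin – Simone – Cal – Vikram. So the diameter is 4.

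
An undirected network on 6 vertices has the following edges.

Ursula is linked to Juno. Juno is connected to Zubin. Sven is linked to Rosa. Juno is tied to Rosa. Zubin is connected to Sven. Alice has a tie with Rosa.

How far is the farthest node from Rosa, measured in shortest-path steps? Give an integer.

Distances from Rosa: Alice:1, Juno:1, Sven:1, Ursula:2, Zubin:2.
The largest is 2 (to Zubin and Ursula), so the eccentricity of Rosa is 2.

2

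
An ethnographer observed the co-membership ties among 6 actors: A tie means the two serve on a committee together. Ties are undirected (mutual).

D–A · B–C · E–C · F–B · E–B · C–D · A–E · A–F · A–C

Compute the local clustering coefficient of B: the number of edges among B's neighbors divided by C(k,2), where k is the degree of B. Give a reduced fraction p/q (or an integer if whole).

B's neighbors: C, E, and F (k = 3).
Possible neighbor pairs: C(3,2) = 3. Edges among them: C–E → e = 1.
Clustering(B) = 1/3.

1/3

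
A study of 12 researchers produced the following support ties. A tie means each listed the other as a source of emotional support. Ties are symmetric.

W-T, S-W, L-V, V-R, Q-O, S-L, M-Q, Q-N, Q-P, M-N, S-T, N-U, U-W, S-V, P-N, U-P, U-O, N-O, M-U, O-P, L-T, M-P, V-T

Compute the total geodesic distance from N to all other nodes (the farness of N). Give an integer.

26

Distances from N: L:4, M:1, O:1, P:1, Q:1, R:5, S:3, T:3, U:1, V:4, W:2.
Sum = 4 + 1 + 1 + 1 + 1 + 5 + 3 + 3 + 1 + 4 + 2 = 26.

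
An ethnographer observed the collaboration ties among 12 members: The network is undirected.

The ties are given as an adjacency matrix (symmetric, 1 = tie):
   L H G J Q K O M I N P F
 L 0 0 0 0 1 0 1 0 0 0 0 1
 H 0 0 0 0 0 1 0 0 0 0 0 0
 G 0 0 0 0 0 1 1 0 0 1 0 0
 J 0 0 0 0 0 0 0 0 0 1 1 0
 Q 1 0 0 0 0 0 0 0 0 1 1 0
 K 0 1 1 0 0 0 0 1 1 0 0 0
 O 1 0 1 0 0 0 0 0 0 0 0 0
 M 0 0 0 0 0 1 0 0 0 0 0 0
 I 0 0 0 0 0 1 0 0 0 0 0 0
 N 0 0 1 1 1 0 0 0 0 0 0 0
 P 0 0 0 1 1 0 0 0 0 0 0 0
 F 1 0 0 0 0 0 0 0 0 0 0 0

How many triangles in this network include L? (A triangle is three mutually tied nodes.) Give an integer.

0

L's neighbors are F, O, and Q, but none of them are tied to each other, so no triangle contains L.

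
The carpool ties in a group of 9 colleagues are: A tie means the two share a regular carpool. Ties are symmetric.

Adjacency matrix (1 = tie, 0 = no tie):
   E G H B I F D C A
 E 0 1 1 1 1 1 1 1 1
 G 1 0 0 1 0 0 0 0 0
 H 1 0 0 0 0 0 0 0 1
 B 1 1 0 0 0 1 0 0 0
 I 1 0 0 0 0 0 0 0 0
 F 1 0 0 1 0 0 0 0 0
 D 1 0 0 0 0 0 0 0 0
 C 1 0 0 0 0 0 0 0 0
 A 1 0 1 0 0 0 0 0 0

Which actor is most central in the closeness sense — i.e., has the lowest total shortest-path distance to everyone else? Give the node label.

Farness (sum of distances to all others) for each node — A:14, B:13, C:15, D:15, E:8, F:14, G:14, H:14, I:15.
The smallest farness is 8, for E, so E has the highest closeness.

E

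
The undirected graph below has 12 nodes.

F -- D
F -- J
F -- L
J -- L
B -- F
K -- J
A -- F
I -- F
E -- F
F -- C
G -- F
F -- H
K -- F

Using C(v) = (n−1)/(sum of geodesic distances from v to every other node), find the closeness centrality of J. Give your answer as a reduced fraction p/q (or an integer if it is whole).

Distances from J: A:2, B:2, C:2, D:2, E:2, F:1, G:2, H:2, I:2, K:1, L:1. Sum = 19.
n = 12, so closeness = 11/19.

11/19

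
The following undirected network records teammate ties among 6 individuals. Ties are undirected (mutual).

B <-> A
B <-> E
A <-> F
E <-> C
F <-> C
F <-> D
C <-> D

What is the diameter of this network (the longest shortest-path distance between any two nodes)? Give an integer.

Eccentricity of each node (its greatest distance to any other): A:2, B:3, C:2, D:3, E:2, F:2.
The maximum eccentricity is 3, realized for instance by the pair D–B via D – C – E – B. So the diameter is 3.

3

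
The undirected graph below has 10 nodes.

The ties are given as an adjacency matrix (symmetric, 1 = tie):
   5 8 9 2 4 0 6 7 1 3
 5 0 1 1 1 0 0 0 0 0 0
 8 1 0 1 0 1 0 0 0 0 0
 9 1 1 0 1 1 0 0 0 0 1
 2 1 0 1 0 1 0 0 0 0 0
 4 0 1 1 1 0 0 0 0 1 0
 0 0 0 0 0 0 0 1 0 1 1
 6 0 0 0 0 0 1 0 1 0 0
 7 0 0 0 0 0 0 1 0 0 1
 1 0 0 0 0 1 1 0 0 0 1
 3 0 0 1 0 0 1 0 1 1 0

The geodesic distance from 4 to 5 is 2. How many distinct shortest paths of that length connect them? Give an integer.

The shortest distance is 2. The length-2 paths are: 4–8–5; 4–9–5; 4–2–5.
That gives 3 distinct shortest paths.

3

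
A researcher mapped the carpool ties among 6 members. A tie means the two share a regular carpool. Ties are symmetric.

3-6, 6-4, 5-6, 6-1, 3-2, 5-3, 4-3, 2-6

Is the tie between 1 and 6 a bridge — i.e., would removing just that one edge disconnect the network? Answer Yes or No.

Without the 1–6 edge there is no alternate route between 1 and 6, so the network disconnects. It is a bridge.

Yes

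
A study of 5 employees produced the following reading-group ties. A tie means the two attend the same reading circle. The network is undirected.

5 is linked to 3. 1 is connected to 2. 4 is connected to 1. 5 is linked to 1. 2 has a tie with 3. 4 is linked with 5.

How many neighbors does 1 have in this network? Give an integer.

3

1 is directly tied to 2, 4, and 5. That is 3 neighbors, so the degree of 1 is 3.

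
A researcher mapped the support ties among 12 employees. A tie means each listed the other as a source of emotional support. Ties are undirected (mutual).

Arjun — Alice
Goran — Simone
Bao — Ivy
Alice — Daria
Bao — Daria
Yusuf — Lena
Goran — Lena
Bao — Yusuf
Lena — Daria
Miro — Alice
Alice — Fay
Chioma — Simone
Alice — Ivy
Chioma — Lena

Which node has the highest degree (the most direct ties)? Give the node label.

Alice

Degrees — Alice:5, Arjun:1, Bao:3, Chioma:2, Daria:3, Fay:1, Goran:2, Ivy:2, Lena:4, Miro:1, Simone:2, Yusuf:2.
The maximum is 5, attained only by Alice.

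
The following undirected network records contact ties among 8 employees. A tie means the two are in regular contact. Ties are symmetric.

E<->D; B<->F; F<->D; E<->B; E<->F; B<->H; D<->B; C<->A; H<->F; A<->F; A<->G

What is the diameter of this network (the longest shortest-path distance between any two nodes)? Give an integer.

3

Eccentricity of each node (its greatest distance to any other): A:2, B:3, C:3, D:3, E:3, F:2, G:3, H:3.
The maximum eccentricity is 3, realized for instance by the pair E–C via E – F – A – C. So the diameter is 3.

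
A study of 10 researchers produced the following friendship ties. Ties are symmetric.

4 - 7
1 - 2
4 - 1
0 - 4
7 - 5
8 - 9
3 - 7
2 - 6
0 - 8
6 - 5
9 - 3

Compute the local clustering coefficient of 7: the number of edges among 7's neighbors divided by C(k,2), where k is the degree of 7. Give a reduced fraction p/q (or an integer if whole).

0

7's neighbors: 3, 4, and 5 (k = 3).
Possible neighbor pairs: C(3,2) = 3. Edges among them: none → e = 0.
Clustering(7) = 0/3 = 0.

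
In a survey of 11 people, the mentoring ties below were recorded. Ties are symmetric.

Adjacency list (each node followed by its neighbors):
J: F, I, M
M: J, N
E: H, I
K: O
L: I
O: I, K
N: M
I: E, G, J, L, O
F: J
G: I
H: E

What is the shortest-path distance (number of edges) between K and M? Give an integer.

4

One shortest route is K – O – I – J – M, which uses 4 edges, and at distance 3 from K we only reach {E, G, J, L}, which does not include M. So d(K,M) = 4.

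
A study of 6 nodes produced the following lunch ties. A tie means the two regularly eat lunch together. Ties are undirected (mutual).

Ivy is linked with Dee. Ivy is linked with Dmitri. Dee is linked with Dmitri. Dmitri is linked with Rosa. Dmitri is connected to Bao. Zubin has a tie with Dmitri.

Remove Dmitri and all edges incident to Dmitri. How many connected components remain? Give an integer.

Without Dmitri, the remaining ties split the others into: {Rosa}; {Dee, Ivy}; {Zubin}; {Bao}.
That's 4 separate components.

4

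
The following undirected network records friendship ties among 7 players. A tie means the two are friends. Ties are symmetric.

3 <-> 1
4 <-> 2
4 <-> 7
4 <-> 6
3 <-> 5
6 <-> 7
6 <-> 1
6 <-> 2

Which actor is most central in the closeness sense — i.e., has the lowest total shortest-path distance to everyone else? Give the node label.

6

Farness (sum of distances to all others) for each node — 1:10, 2:13, 3:13, 4:12, 5:18, 6:9, 7:13.
The smallest farness is 9, for 6, so 6 has the highest closeness.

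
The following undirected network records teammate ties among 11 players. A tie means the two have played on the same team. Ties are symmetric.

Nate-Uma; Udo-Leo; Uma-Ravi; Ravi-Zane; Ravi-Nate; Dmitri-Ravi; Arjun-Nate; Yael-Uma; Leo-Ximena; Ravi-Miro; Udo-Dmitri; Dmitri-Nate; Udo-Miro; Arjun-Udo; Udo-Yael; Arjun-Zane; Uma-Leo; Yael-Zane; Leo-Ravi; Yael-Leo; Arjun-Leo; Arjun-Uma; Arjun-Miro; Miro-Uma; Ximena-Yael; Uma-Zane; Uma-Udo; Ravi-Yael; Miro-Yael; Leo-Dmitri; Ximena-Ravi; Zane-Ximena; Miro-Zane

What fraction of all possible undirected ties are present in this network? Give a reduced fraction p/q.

There are 33 edges and 11 nodes, so the maximum possible is C(11,2) = 55.
Density = 33/55 = 3/5.

3/5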